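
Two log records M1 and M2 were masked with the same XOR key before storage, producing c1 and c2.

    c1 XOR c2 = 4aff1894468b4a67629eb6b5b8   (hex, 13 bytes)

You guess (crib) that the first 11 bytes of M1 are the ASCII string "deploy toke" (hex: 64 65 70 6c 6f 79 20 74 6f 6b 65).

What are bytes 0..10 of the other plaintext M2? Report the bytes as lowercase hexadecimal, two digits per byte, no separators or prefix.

2e9a68f829f26a130df5d3

Since c1 ⊕ c2 = M1 ⊕ M2, XORing with the guessed M1 bytes yields the corresponding M2 bytes: M2 = (c1 ⊕ c2) ⊕ M1.
4a XOR 64 = 2e
ff XOR 65 = 9a
18 XOR 70 = 68
94 XOR 6c = f8
46 XOR 6f = 29
8b XOR 79 = f2
4a XOR 20 = 6a
67 XOR 74 = 13
62 XOR 6f = 0d
9e XOR 6b = f5
b6 XOR 65 = d3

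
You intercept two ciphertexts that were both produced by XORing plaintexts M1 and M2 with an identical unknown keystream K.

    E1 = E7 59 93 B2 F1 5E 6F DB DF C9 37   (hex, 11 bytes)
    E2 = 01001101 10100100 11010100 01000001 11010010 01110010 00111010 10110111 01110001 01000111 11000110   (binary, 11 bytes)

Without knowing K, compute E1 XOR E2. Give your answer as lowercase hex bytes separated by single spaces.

aa fd 47 f3 23 2c 55 6c ae 8e f1

E1 ⊕ E2 = (M1 ⊕ K) ⊕ (M2 ⊕ K) = M1 ⊕ M2 — the shared key cancels under XOR.
11100111 ^ 01001101 = 10101010
01011001 ^ 10100100 = 11111101
10010011 ^ 11010100 = 01000111
10110010 ^ 01000001 = 11110011
11110001 ^ 11010010 = 00100011
01011110 ^ 01110010 = 00101100
01101111 ^ 00111010 = 01010101
11011011 ^ 10110111 = 01101100
11011111 ^ 01110001 = 10101110
11001001 ^ 01000111 = 10001110
00110111 ^ 11000110 = 11110001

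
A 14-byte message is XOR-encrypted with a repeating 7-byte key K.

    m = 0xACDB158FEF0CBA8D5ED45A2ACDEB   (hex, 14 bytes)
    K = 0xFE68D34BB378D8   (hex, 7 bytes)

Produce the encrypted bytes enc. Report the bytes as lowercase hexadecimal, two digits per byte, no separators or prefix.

The 7-byte key repeats, so the effective keystream is fe 68 d3 4b b3 78 d8 fe 68 d3 4b b3 78 d8.
byte 0: ac XOR fe = 52
byte 1: db XOR 68 = b3
byte 2: 15 XOR d3 = c6
byte 3: 8f XOR 4b = c4
byte 4: ef XOR b3 = 5c
byte 5: 0c XOR 78 = 74
byte 6: ba XOR d8 = 62
byte 7: 8d XOR fe = 73
byte 8: 5e XOR 68 = 36
byte 9: d4 XOR d3 = 07
byte 10: 5a XOR 4b = 11
byte 11: 2a XOR b3 = 99
byte 12: cd XOR 78 = b5
byte 13: eb XOR d8 = 33

52b3c6c45c74627336071199b533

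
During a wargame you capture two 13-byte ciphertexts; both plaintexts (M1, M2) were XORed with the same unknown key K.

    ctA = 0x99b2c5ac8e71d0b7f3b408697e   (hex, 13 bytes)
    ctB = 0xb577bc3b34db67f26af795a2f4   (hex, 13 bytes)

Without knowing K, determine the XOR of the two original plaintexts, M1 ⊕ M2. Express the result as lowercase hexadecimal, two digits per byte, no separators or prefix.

ctA ⊕ ctB = (M1 ⊕ K) ⊕ (M2 ⊕ K) = M1 ⊕ M2 — the shared key cancels under XOR.
byte 0: 99 XOR b5 = 2c
byte 1: b2 XOR 77 = c5
byte 2: c5 XOR bc = 79
byte 3: ac XOR 3b = 97
byte 4: 8e XOR 34 = ba
byte 5: 71 XOR db = aa
byte 6: d0 XOR 67 = b7
byte 7: b7 XOR f2 = 45
byte 8: f3 XOR 6a = 99
byte 9: b4 XOR f7 = 43
byte 10: 08 XOR 95 = 9d
byte 11: 69 XOR a2 = cb
byte 12: 7e XOR f4 = 8a

2cc57997baaab74599439dcb8a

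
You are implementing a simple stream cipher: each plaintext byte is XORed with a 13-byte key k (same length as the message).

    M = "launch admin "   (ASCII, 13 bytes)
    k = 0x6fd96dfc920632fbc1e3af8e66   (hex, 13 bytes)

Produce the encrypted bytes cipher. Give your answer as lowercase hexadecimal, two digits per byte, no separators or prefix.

XOR is its own inverse, so applying the key byte-wise gives the result directly.
01101100 XOR 01101111 = 00000011
01100001 XOR 11011001 = 10111000
01110101 XOR 01101101 = 00011000
01101110 XOR 11111100 = 10010010
01100011 XOR 10010010 = 11110001
01101000 XOR 00000110 = 01101110
00100000 XOR 00110010 = 00010010
01100001 XOR 11111011 = 10011010
01100100 XOR 11000001 = 10100101
01101101 XOR 11100011 = 10001110
01101001 XOR 10101111 = 11000110
01101110 XOR 10001110 = 11100000
00100000 XOR 01100110 = 01000110

03b81892f16e129aa58ec6e046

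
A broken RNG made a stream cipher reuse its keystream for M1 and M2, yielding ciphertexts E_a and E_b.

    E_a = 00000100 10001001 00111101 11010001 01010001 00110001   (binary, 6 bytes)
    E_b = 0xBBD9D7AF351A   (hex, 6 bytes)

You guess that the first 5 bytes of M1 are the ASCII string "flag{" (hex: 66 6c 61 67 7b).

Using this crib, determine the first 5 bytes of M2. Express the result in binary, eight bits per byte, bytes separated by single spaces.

11011001 00111100 10001011 00011001 00011111

First, E_a ⊕ E_b = (M1 ⊕ K) ⊕ (M2 ⊕ K) = M1 ⊕ M2, so the key drops out. Then M2 = (M1 ⊕ M2) ⊕ M1 over the first 5 bytes.
byte 0: (04 xor bb) xor 66 = bf xor 66 = d9
byte 1: (89 xor d9) xor 6c = 50 xor 6c = 3c
byte 2: (3d xor d7) xor 61 = ea xor 61 = 8b
byte 3: (d1 xor af) xor 67 = 7e xor 67 = 19
byte 4: (51 xor 35) xor 7b = 64 xor 7b = 1f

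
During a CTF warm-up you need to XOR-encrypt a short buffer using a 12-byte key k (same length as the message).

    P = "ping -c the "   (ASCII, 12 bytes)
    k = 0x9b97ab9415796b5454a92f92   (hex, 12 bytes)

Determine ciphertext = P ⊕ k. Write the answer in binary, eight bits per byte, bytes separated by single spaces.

11101011 11111110 11000101 11110011 00110101 01010100 00001000 01110100 00100000 11000001 01001010 10110010

70 ^ 9b = eb
69 ^ 97 = fe
6e ^ ab = c5
67 ^ 94 = f3
20 ^ 15 = 35
2d ^ 79 = 54
63 ^ 6b = 08
20 ^ 54 = 74
74 ^ 54 = 20
68 ^ a9 = c1
65 ^ 2f = 4a
20 ^ 92 = b2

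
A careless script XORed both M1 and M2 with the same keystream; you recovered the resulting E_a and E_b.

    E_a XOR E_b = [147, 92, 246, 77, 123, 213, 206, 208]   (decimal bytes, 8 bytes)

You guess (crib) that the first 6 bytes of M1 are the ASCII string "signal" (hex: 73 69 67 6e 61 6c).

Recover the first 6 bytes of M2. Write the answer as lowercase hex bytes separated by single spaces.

Since E_a ⊕ E_b = M1 ⊕ M2, XORing with the guessed M1 bytes yields the corresponding M2 bytes: M2 = (E_a ⊕ E_b) ⊕ M1.
93 XOR 73 = e0
5c XOR 69 = 35
f6 XOR 67 = 91
4d XOR 6e = 23
7b XOR 61 = 1a
d5 XOR 6c = b9

e0 35 91 23 1a b9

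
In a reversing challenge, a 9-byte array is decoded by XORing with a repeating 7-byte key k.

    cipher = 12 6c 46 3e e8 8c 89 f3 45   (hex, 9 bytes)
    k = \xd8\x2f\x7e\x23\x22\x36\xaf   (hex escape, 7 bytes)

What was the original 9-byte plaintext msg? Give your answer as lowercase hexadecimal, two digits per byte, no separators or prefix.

The 7-byte key repeats, so the effective keystream is d8 2f 7e 23 22 36 af d8 2f.
byte 0: 00010010 xor 11011000 = 11001010
byte 1: 01101100 xor 00101111 = 01000011
byte 2: 01000110 xor 01111110 = 00111000
byte 3: 00111110 xor 00100011 = 00011101
byte 4: 11101000 xor 00100010 = 11001010
byte 5: 10001100 xor 00110110 = 10111010
byte 6: 10001001 xor 10101111 = 00100110
byte 7: 11110011 xor 11011000 = 00101011
byte 8: 01000101 xor 00101111 = 01101010

ca43381dcaba262b6a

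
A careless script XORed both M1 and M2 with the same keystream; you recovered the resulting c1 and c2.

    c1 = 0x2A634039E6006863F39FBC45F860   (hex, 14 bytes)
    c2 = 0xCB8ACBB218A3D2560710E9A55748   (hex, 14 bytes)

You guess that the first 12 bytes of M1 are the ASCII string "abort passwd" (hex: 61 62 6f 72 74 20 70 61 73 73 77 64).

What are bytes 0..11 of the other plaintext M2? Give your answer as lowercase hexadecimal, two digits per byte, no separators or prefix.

First, c1 ⊕ c2 = (M1 ⊕ K) ⊕ (M2 ⊕ K) = M1 ⊕ M2, so the key drops out. Then M2 = (M1 ⊕ M2) ⊕ M1 over the first 12 bytes.
byte 0: (2a ^ cb) ^ 61 = e1 ^ 61 = 80
byte 1: (63 ^ 8a) ^ 62 = e9 ^ 62 = 8b
byte 2: (40 ^ cb) ^ 6f = 8b ^ 6f = e4
byte 3: (39 ^ b2) ^ 72 = 8b ^ 72 = f9
byte 4: (e6 ^ 18) ^ 74 = fe ^ 74 = 8a
byte 5: (00 ^ a3) ^ 20 = a3 ^ 20 = 83
byte 6: (68 ^ d2) ^ 70 = ba ^ 70 = ca
byte 7: (63 ^ 56) ^ 61 = 35 ^ 61 = 54
byte 8: (f3 ^ 07) ^ 73 = f4 ^ 73 = 87
byte 9: (9f ^ 10) ^ 73 = 8f ^ 73 = fc
byte 10: (bc ^ e9) ^ 77 = 55 ^ 77 = 22
byte 11: (45 ^ a5) ^ 64 = e0 ^ 64 = 84

808be4f98a83ca5487fc2284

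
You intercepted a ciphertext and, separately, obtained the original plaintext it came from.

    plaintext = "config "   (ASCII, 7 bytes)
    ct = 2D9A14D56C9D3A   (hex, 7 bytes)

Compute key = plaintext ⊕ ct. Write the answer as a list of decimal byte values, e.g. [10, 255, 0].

[78, 245, 122, 179, 5, 250, 26]

Since ct = plaintext ⊕ key, XORing both sides with plaintext gives key = plaintext ⊕ ct.
byte 0: 63 xor 2d = 4e
byte 1: 6f xor 9a = f5
byte 2: 6e xor 14 = 7a
byte 3: 66 xor d5 = b3
byte 4: 69 xor 6c = 05
byte 5: 67 xor 9d = fa
byte 6: 20 xor 3a = 1a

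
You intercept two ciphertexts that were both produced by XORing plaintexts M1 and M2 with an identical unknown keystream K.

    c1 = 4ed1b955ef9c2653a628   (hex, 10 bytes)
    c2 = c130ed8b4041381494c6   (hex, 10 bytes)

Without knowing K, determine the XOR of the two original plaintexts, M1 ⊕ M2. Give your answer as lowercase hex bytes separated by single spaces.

8f e1 54 de af dd 1e 47 32 ee

c1 ⊕ c2 = (M1 ⊕ K) ⊕ (M2 ⊕ K) = M1 ⊕ M2 — the shared key cancels under XOR.
01001110 xor 11000001 = 10001111
11010001 xor 00110000 = 11100001
10111001 xor 11101101 = 01010100
01010101 xor 10001011 = 11011110
11101111 xor 01000000 = 10101111
10011100 xor 01000001 = 11011101
00100110 xor 00111000 = 00011110
01010011 xor 00010100 = 01000111
10100110 xor 10010100 = 00110010
00101000 xor 11000110 = 11101110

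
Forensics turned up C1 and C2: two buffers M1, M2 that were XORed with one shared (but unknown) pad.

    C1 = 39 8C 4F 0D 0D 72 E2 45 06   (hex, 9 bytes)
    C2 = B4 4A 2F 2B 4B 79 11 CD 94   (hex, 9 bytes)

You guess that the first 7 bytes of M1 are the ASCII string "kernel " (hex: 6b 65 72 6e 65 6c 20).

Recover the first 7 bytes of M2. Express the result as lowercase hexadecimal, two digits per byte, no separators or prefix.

e6a312482367d3

First, C1 ⊕ C2 = (M1 ⊕ K) ⊕ (M2 ⊕ K) = M1 ⊕ M2, so the key drops out. Then M2 = (M1 ⊕ M2) ⊕ M1 over the first 7 bytes.
byte 0: (39 ^ b4) ^ 6b = 8d ^ 6b = e6
byte 1: (8c ^ 4a) ^ 65 = c6 ^ 65 = a3
byte 2: (4f ^ 2f) ^ 72 = 60 ^ 72 = 12
byte 3: (0d ^ 2b) ^ 6e = 26 ^ 6e = 48
byte 4: (0d ^ 4b) ^ 65 = 46 ^ 65 = 23
byte 5: (72 ^ 79) ^ 6c = 0b ^ 6c = 67
byte 6: (e2 ^ 11) ^ 20 = f3 ^ 20 = d3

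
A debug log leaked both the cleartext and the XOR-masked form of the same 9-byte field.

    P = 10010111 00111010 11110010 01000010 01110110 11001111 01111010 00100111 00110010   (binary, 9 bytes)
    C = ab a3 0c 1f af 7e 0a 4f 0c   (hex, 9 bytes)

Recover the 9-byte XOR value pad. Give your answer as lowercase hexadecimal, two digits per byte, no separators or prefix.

Since C = P ⊕ pad, XORing both sides with P gives pad = P ⊕ C.
151 ^ 171 =  60
 58 ^ 163 = 153
242 ^  12 = 254
 66 ^  31 =  93
118 ^ 175 = 217
207 ^ 126 = 177
122 ^  10 = 112
 39 ^  79 = 104
 50 ^  12 =  62

3c99fe5dd9b170683e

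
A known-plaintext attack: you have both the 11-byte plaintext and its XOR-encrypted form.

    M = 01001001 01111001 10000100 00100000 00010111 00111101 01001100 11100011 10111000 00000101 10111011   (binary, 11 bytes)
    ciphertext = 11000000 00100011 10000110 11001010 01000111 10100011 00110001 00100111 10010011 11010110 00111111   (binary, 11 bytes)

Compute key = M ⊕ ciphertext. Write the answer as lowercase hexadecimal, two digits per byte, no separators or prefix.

Since ciphertext = M ⊕ key, XORing both sides with M gives key = M ⊕ ciphertext.
 73 XOR 192 = 137
121 XOR  35 =  90
132 XOR 134 =   2
 32 XOR 202 = 234
 23 XOR  71 =  80
 61 XOR 163 = 158
 76 XOR  49 = 125
227 XOR  39 = 196
184 XOR 147 =  43
  5 XOR 214 = 211
187 XOR  63 = 132

895a02ea509e7dc42bd384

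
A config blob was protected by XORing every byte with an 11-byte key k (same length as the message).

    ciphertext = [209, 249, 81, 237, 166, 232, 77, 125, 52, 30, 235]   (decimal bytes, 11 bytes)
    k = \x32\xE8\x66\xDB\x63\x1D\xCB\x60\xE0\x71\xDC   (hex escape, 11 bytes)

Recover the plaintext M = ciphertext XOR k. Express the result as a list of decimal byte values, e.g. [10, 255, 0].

byte 0: d1 ⊕ 32 = e3
byte 1: f9 ⊕ e8 = 11
byte 2: 51 ⊕ 66 = 37
byte 3: ed ⊕ db = 36
byte 4: a6 ⊕ 63 = c5
byte 5: e8 ⊕ 1d = f5
byte 6: 4d ⊕ cb = 86
byte 7: 7d ⊕ 60 = 1d
byte 8: 34 ⊕ e0 = d4
byte 9: 1e ⊕ 71 = 6f
byte 10: eb ⊕ dc = 37

[227, 17, 55, 54, 197, 245, 134, 29, 212, 111, 55]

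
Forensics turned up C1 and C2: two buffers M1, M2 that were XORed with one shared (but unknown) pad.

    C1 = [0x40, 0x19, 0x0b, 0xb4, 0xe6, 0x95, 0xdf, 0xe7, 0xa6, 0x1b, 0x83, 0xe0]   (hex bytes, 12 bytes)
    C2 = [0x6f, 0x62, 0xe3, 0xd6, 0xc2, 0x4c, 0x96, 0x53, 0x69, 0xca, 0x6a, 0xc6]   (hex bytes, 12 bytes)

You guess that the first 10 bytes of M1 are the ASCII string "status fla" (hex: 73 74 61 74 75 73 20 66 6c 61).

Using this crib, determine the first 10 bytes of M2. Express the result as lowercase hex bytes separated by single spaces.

5c 0f 89 16 51 aa 69 d2 a3 b0

First, C1 ⊕ C2 = (M1 ⊕ K) ⊕ (M2 ⊕ K) = M1 ⊕ M2, so the key drops out. Then M2 = (M1 ⊕ M2) ⊕ M1 over the first 10 bytes.
byte 0: (40 ⊕ 6f) ⊕ 73 = 2f ⊕ 73 = 5c
byte 1: (19 ⊕ 62) ⊕ 74 = 7b ⊕ 74 = 0f
byte 2: (0b ⊕ e3) ⊕ 61 = e8 ⊕ 61 = 89
byte 3: (b4 ⊕ d6) ⊕ 74 = 62 ⊕ 74 = 16
byte 4: (e6 ⊕ c2) ⊕ 75 = 24 ⊕ 75 = 51
byte 5: (95 ⊕ 4c) ⊕ 73 = d9 ⊕ 73 = aa
byte 6: (df ⊕ 96) ⊕ 20 = 49 ⊕ 20 = 69
byte 7: (e7 ⊕ 53) ⊕ 66 = b4 ⊕ 66 = d2
byte 8: (a6 ⊕ 69) ⊕ 6c = cf ⊕ 6c = a3
byte 9: (1b ⊕ ca) ⊕ 61 = d1 ⊕ 61 = b0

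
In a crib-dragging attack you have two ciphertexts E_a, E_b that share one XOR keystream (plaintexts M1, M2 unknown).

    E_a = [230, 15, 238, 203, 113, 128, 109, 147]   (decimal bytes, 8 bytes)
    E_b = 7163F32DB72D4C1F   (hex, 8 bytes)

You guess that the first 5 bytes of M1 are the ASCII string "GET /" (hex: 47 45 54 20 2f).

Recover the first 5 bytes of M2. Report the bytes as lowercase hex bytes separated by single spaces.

d0 29 49 c6 e9

First, E_a ⊕ E_b = (M1 ⊕ K) ⊕ (M2 ⊕ K) = M1 ⊕ M2, so the key drops out. Then M2 = (M1 ⊕ M2) ⊕ M1 over the first 5 bytes.
byte 0: (e6 XOR 71) XOR 47 = 97 XOR 47 = d0
byte 1: (0f XOR 63) XOR 45 = 6c XOR 45 = 29
byte 2: (ee XOR f3) XOR 54 = 1d XOR 54 = 49
byte 3: (cb XOR 2d) XOR 20 = e6 XOR 20 = c6
byte 4: (71 XOR b7) XOR 2f = c6 XOR 2f = e9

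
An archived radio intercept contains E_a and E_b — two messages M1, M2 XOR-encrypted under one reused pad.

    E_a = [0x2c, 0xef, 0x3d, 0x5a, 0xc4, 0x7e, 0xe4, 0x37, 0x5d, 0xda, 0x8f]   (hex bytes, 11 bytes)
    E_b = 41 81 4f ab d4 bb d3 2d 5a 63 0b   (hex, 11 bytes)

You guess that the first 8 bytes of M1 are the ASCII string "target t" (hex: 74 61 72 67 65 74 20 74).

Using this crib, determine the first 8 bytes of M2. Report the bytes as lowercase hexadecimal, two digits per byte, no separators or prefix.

190f009675b1176e

First, E_a ⊕ E_b = (M1 ⊕ K) ⊕ (M2 ⊕ K) = M1 ⊕ M2, so the key drops out. Then M2 = (M1 ⊕ M2) ⊕ M1 over the first 8 bytes.
byte 0: (2c XOR 41) XOR 74 = 6d XOR 74 = 19
byte 1: (ef XOR 81) XOR 61 = 6e XOR 61 = 0f
byte 2: (3d XOR 4f) XOR 72 = 72 XOR 72 = 00
byte 3: (5a XOR ab) XOR 67 = f1 XOR 67 = 96
byte 4: (c4 XOR d4) XOR 65 = 10 XOR 65 = 75
byte 5: (7e XOR bb) XOR 74 = c5 XOR 74 = b1
byte 6: (e4 XOR d3) XOR 20 = 37 XOR 20 = 17
byte 7: (37 XOR 2d) XOR 74 = 1a XOR 74 = 6e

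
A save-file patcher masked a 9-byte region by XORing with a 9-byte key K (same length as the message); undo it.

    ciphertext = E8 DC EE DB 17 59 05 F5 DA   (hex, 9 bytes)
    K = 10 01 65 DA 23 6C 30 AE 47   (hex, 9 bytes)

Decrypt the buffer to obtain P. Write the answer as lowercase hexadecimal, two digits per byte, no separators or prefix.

XOR is its own inverse, so applying the key byte-wise gives the result directly.
byte 0: 11101000 XOR 00010000 = 11111000
byte 1: 11011100 XOR 00000001 = 11011101
byte 2: 11101110 XOR 01100101 = 10001011
byte 3: 11011011 XOR 11011010 = 00000001
byte 4: 00010111 XOR 00100011 = 00110100
byte 5: 01011001 XOR 01101100 = 00110101
byte 6: 00000101 XOR 00110000 = 00110101
byte 7: 11110101 XOR 10101110 = 01011011
byte 8: 11011010 XOR 01000111 = 10011101

f8dd8b013435355b9d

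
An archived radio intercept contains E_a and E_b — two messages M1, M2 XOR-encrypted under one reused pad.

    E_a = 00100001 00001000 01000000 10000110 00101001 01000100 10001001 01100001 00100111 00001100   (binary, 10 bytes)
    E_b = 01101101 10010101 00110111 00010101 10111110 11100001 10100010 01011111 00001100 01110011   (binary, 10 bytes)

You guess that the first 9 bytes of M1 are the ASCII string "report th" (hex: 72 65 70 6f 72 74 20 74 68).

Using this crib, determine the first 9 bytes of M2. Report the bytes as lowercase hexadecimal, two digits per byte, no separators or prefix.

3ef807fce5d10b4a43

First, E_a ⊕ E_b = (M1 ⊕ K) ⊕ (M2 ⊕ K) = M1 ⊕ M2, so the key drops out. Then M2 = (M1 ⊕ M2) ⊕ M1 over the first 9 bytes.
byte 0: (21 XOR 6d) XOR 72 = 4c XOR 72 = 3e
byte 1: (08 XOR 95) XOR 65 = 9d XOR 65 = f8
byte 2: (40 XOR 37) XOR 70 = 77 XOR 70 = 07
byte 3: (86 XOR 15) XOR 6f = 93 XOR 6f = fc
byte 4: (29 XOR be) XOR 72 = 97 XOR 72 = e5
byte 5: (44 XOR e1) XOR 74 = a5 XOR 74 = d1
byte 6: (89 XOR a2) XOR 20 = 2b XOR 20 = 0b
byte 7: (61 XOR 5f) XOR 74 = 3e XOR 74 = 4a
byte 8: (27 XOR 0c) XOR 68 = 2b XOR 68 = 43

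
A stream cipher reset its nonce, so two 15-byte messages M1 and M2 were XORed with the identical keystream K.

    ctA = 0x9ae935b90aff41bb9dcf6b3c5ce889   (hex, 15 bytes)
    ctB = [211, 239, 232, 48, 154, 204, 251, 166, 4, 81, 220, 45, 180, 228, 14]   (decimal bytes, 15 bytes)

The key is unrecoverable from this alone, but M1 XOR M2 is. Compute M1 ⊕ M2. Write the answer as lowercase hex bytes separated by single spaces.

ctA ⊕ ctB = (M1 ⊕ K) ⊕ (M2 ⊕ K) = M1 ⊕ M2 — the shared key cancels under XOR.
byte 0: 9a XOR d3 = 49
byte 1: e9 XOR ef = 06
byte 2: 35 XOR e8 = dd
byte 3: b9 XOR 30 = 89
byte 4: 0a XOR 9a = 90
byte 5: ff XOR cc = 33
byte 6: 41 XOR fb = ba
byte 7: bb XOR a6 = 1d
byte 8: 9d XOR 04 = 99
byte 9: cf XOR 51 = 9e
byte 10: 6b XOR dc = b7
byte 11: 3c XOR 2d = 11
byte 12: 5c XOR b4 = e8
byte 13: e8 XOR e4 = 0c
byte 14: 89 XOR 0e = 87

49 06 dd 89 90 33 ba 1d 99 9e b7 11 e8 0c 87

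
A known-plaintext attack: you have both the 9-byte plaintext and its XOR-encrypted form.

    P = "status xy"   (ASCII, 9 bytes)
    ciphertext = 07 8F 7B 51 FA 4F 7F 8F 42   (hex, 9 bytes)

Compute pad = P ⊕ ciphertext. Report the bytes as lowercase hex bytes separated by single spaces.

Since ciphertext = P ⊕ pad, XORing both sides with P gives pad = P ⊕ ciphertext.
byte 0: 73 xor 07 = 74
byte 1: 74 xor 8f = fb
byte 2: 61 xor 7b = 1a
byte 3: 74 xor 51 = 25
byte 4: 75 xor fa = 8f
byte 5: 73 xor 4f = 3c
byte 6: 20 xor 7f = 5f
byte 7: 78 xor 8f = f7
byte 8: 79 xor 42 = 3b

74 fb 1a 25 8f 3c 5f f7 3b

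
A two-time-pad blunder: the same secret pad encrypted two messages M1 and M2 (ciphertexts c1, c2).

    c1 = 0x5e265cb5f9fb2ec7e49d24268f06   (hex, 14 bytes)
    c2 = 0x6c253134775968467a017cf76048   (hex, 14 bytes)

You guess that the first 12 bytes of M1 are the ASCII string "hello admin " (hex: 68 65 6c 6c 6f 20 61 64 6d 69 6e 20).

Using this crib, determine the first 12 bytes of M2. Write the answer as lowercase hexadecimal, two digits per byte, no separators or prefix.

First, c1 ⊕ c2 = (M1 ⊕ K) ⊕ (M2 ⊕ K) = M1 ⊕ M2, so the key drops out. Then M2 = (M1 ⊕ M2) ⊕ M1 over the first 12 bytes.
byte 0: (5e XOR 6c) XOR 68 = 32 XOR 68 = 5a
byte 1: (26 XOR 25) XOR 65 = 03 XOR 65 = 66
byte 2: (5c XOR 31) XOR 6c = 6d XOR 6c = 01
byte 3: (b5 XOR 34) XOR 6c = 81 XOR 6c = ed
byte 4: (f9 XOR 77) XOR 6f = 8e XOR 6f = e1
byte 5: (fb XOR 59) XOR 20 = a2 XOR 20 = 82
byte 6: (2e XOR 68) XOR 61 = 46 XOR 61 = 27
byte 7: (c7 XOR 46) XOR 64 = 81 XOR 64 = e5
byte 8: (e4 XOR 7a) XOR 6d = 9e XOR 6d = f3
byte 9: (9d XOR 01) XOR 69 = 9c XOR 69 = f5
byte 10: (24 XOR 7c) XOR 6e = 58 XOR 6e = 36
byte 11: (26 XOR f7) XOR 20 = d1 XOR 20 = f1

5a6601ede18227e5f3f536f1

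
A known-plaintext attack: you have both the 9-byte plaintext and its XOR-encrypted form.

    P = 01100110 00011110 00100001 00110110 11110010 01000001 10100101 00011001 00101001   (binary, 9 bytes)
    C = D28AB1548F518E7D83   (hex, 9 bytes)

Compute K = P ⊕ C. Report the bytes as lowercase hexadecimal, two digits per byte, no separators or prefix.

b49490627d102b64aa

Since C = P ⊕ K, XORing both sides with P gives K = P ⊕ C.
102 XOR 210 = 180
 30 XOR 138 = 148
 33 XOR 177 = 144
 54 XOR  84 =  98
242 XOR 143 = 125
 65 XOR  81 =  16
165 XOR 142 =  43
 25 XOR 125 = 100
 41 XOR 131 = 170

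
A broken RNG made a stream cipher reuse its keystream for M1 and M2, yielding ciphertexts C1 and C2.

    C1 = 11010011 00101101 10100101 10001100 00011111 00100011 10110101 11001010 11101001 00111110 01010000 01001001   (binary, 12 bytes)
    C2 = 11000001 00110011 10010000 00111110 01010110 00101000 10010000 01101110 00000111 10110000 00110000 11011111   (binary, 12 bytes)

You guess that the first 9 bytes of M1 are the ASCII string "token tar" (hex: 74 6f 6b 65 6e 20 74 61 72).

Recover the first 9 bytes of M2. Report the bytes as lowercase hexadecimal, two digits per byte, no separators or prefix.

First, C1 ⊕ C2 = (M1 ⊕ K) ⊕ (M2 ⊕ K) = M1 ⊕ M2, so the key drops out. Then M2 = (M1 ⊕ M2) ⊕ M1 over the first 9 bytes.
byte 0: (d3 xor c1) xor 74 = 12 xor 74 = 66
byte 1: (2d xor 33) xor 6f = 1e xor 6f = 71
byte 2: (a5 xor 90) xor 6b = 35 xor 6b = 5e
byte 3: (8c xor 3e) xor 65 = b2 xor 65 = d7
byte 4: (1f xor 56) xor 6e = 49 xor 6e = 27
byte 5: (23 xor 28) xor 20 = 0b xor 20 = 2b
byte 6: (b5 xor 90) xor 74 = 25 xor 74 = 51
byte 7: (ca xor 6e) xor 61 = a4 xor 61 = c5
byte 8: (e9 xor 07) xor 72 = ee xor 72 = 9c

66715ed7272b51c59c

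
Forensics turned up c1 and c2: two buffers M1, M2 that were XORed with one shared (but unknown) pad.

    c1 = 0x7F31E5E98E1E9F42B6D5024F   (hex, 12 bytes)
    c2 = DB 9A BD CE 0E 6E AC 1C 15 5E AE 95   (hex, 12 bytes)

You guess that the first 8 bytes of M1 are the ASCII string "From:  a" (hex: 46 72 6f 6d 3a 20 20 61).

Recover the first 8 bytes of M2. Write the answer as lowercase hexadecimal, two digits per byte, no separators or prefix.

First, c1 ⊕ c2 = (M1 ⊕ K) ⊕ (M2 ⊕ K) = M1 ⊕ M2, so the key drops out. Then M2 = (M1 ⊕ M2) ⊕ M1 over the first 8 bytes.
byte 0: (7f ^ db) ^ 46 = a4 ^ 46 = e2
byte 1: (31 ^ 9a) ^ 72 = ab ^ 72 = d9
byte 2: (e5 ^ bd) ^ 6f = 58 ^ 6f = 37
byte 3: (e9 ^ ce) ^ 6d = 27 ^ 6d = 4a
byte 4: (8e ^ 0e) ^ 3a = 80 ^ 3a = ba
byte 5: (1e ^ 6e) ^ 20 = 70 ^ 20 = 50
byte 6: (9f ^ ac) ^ 20 = 33 ^ 20 = 13
byte 7: (42 ^ 1c) ^ 61 = 5e ^ 61 = 3f

e2d9374aba50133f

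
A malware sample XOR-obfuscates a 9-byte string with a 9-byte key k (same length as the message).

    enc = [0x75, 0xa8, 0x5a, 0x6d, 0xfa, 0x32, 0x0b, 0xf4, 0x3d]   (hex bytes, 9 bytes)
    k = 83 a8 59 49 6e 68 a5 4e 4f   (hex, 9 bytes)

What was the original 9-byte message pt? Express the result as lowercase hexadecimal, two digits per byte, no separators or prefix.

XOR is its own inverse, so applying the key byte-wise gives the result directly.
117 ⊕ 131 = 246
168 ⊕ 168 =   0
 90 ⊕  89 =   3
109 ⊕  73 =  36
250 ⊕ 110 = 148
 50 ⊕ 104 =  90
 11 ⊕ 165 = 174
244 ⊕  78 = 186
 61 ⊕  79 = 114

f6000324945aaeba72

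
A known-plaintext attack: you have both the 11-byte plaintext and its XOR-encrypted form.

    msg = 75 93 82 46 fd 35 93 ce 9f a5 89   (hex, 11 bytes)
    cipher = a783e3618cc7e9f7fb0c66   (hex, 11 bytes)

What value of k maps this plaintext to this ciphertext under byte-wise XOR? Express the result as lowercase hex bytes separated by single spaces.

d2 10 61 27 71 f2 7a 39 64 a9 ef

Since cipher = msg ⊕ k, XORing both sides with msg gives k = msg ⊕ cipher.
117 xor 167 = 210
147 xor 131 =  16
130 xor 227 =  97
 70 xor  97 =  39
253 xor 140 = 113
 53 xor 199 = 242
147 xor 233 = 122
206 xor 247 =  57
159 xor 251 = 100
165 xor  12 = 169
137 xor 102 = 239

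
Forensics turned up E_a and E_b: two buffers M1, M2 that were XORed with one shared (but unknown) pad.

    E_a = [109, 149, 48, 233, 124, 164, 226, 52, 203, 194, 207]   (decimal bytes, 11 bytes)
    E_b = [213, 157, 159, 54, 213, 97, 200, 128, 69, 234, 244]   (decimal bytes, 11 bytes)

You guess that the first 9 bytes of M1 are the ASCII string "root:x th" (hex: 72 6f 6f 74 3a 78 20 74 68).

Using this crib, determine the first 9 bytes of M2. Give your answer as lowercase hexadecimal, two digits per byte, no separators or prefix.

First, E_a ⊕ E_b = (M1 ⊕ K) ⊕ (M2 ⊕ K) = M1 ⊕ M2, so the key drops out. Then M2 = (M1 ⊕ M2) ⊕ M1 over the first 9 bytes.
byte 0: (6d ^ d5) ^ 72 = b8 ^ 72 = ca
byte 1: (95 ^ 9d) ^ 6f = 08 ^ 6f = 67
byte 2: (30 ^ 9f) ^ 6f = af ^ 6f = c0
byte 3: (e9 ^ 36) ^ 74 = df ^ 74 = ab
byte 4: (7c ^ d5) ^ 3a = a9 ^ 3a = 93
byte 5: (a4 ^ 61) ^ 78 = c5 ^ 78 = bd
byte 6: (e2 ^ c8) ^ 20 = 2a ^ 20 = 0a
byte 7: (34 ^ 80) ^ 74 = b4 ^ 74 = c0
byte 8: (cb ^ 45) ^ 68 = 8e ^ 68 = e6

ca67c0ab93bd0ac0e6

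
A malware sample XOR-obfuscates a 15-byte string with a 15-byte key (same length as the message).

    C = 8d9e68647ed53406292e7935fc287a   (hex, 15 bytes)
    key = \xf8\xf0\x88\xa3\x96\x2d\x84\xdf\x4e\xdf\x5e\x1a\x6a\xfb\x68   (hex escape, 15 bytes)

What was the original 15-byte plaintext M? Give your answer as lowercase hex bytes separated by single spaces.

75 6e e0 c7 e8 f8 b0 d9 67 f1 27 2f 96 d3 12

XOR is its own inverse, so applying the key byte-wise gives the result directly.
10001101 ^ 11111000 = 01110101
10011110 ^ 11110000 = 01101110
01101000 ^ 10001000 = 11100000
01100100 ^ 10100011 = 11000111
01111110 ^ 10010110 = 11101000
11010101 ^ 00101101 = 11111000
00110100 ^ 10000100 = 10110000
00000110 ^ 11011111 = 11011001
00101001 ^ 01001110 = 01100111
00101110 ^ 11011111 = 11110001
01111001 ^ 01011110 = 00100111
00110101 ^ 00011010 = 00101111
11111100 ^ 01101010 = 10010110
00101000 ^ 11111011 = 11010011
01111010 ^ 01101000 = 00010010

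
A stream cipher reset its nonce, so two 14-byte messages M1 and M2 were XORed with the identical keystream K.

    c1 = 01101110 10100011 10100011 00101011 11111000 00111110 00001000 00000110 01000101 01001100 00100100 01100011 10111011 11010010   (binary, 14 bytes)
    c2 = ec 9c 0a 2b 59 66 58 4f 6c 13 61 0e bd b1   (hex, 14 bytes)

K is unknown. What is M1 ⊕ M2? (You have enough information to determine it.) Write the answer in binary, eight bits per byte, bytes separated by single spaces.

c1 ⊕ c2 = (M1 ⊕ K) ⊕ (M2 ⊕ K) = M1 ⊕ M2 — the shared key cancels under XOR.
6e XOR ec = 82
a3 XOR 9c = 3f
a3 XOR 0a = a9
2b XOR 2b = 00
f8 XOR 59 = a1
3e XOR 66 = 58
08 XOR 58 = 50
06 XOR 4f = 49
45 XOR 6c = 29
4c XOR 13 = 5f
24 XOR 61 = 45
63 XOR 0e = 6d
bb XOR bd = 06
d2 XOR b1 = 63

10000010 00111111 10101001 00000000 10100001 01011000 01010000 01001001 00101001 01011111 01000101 01101101 00000110 01100011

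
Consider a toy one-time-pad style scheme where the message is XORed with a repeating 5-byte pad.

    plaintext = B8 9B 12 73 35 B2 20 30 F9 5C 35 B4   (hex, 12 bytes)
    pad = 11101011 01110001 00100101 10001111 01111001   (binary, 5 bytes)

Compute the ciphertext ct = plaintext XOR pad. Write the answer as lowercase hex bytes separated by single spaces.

The 5-byte key repeats, so the effective keystream is eb 71 25 8f 79 eb 71 25 8f 79 eb 71.
byte 0: b8 ^ eb = 53
byte 1: 9b ^ 71 = ea
byte 2: 12 ^ 25 = 37
byte 3: 73 ^ 8f = fc
byte 4: 35 ^ 79 = 4c
byte 5: b2 ^ eb = 59
byte 6: 20 ^ 71 = 51
byte 7: 30 ^ 25 = 15
byte 8: f9 ^ 8f = 76
byte 9: 5c ^ 79 = 25
byte 10: 35 ^ eb = de
byte 11: b4 ^ 71 = c5

53 ea 37 fc 4c 59 51 15 76 25 de c5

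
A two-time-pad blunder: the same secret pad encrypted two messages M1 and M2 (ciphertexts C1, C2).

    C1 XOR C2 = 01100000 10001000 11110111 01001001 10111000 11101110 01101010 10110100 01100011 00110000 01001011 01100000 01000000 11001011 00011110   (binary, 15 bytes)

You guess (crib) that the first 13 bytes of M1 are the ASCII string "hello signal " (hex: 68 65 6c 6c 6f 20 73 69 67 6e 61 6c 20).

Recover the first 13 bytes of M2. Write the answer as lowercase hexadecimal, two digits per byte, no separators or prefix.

Since C1 ⊕ C2 = M1 ⊕ M2, XORing with the guessed M1 bytes yields the corresponding M2 bytes: M2 = (C1 ⊕ C2) ⊕ M1.
60 ^ 68 = 08
88 ^ 65 = ed
f7 ^ 6c = 9b
49 ^ 6c = 25
b8 ^ 6f = d7
ee ^ 20 = ce
6a ^ 73 = 19
b4 ^ 69 = dd
63 ^ 67 = 04
30 ^ 6e = 5e
4b ^ 61 = 2a
60 ^ 6c = 0c
40 ^ 20 = 60

08ed9b25d7ce19dd045e2a0c60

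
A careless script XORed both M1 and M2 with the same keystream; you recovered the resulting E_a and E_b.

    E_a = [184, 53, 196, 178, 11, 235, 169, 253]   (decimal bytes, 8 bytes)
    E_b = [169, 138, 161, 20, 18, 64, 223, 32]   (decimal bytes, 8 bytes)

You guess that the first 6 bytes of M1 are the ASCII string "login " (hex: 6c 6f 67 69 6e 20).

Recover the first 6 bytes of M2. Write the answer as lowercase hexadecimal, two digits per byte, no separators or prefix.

7dd002cf778b

First, E_a ⊕ E_b = (M1 ⊕ K) ⊕ (M2 ⊕ K) = M1 ⊕ M2, so the key drops out. Then M2 = (M1 ⊕ M2) ⊕ M1 over the first 6 bytes.
byte 0: (b8 xor a9) xor 6c = 11 xor 6c = 7d
byte 1: (35 xor 8a) xor 6f = bf xor 6f = d0
byte 2: (c4 xor a1) xor 67 = 65 xor 67 = 02
byte 3: (b2 xor 14) xor 69 = a6 xor 69 = cf
byte 4: (0b xor 12) xor 6e = 19 xor 6e = 77
byte 5: (eb xor 40) xor 20 = ab xor 20 = 8b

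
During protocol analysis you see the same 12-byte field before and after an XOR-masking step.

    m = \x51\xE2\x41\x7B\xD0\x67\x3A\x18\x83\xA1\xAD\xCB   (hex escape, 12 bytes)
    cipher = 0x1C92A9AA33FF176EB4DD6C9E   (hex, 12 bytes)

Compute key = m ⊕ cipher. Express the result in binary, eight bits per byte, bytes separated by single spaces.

Since cipher = m ⊕ key, XORing both sides with m gives key = m ⊕ cipher.
51 ⊕ 1c = 4d
e2 ⊕ 92 = 70
41 ⊕ a9 = e8
7b ⊕ aa = d1
d0 ⊕ 33 = e3
67 ⊕ ff = 98
3a ⊕ 17 = 2d
18 ⊕ 6e = 76
83 ⊕ b4 = 37
a1 ⊕ dd = 7c
ad ⊕ 6c = c1
cb ⊕ 9e = 55

01001101 01110000 11101000 11010001 11100011 10011000 00101101 01110110 00110111 01111100 11000001 01010101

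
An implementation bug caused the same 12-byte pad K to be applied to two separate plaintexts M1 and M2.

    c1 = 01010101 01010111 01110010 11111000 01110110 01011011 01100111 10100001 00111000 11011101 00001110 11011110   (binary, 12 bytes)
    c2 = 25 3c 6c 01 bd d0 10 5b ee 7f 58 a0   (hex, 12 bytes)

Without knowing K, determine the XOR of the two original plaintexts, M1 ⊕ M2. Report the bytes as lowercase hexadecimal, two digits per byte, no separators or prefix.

c1 ⊕ c2 = (M1 ⊕ K) ⊕ (M2 ⊕ K) = M1 ⊕ M2 — the shared key cancels under XOR.
55 xor 25 = 70
57 xor 3c = 6b
72 xor 6c = 1e
f8 xor 01 = f9
76 xor bd = cb
5b xor d0 = 8b
67 xor 10 = 77
a1 xor 5b = fa
38 xor ee = d6
dd xor 7f = a2
0e xor 58 = 56
de xor a0 = 7e

706b1ef9cb8b77fad6a2567e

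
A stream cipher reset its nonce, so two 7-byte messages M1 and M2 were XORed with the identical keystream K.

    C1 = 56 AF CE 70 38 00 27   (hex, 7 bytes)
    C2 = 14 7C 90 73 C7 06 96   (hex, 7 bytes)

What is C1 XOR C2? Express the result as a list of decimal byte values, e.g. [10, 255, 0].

[66, 211, 94, 3, 255, 6, 177]

C1 ⊕ C2 = (M1 ⊕ K) ⊕ (M2 ⊕ K) = M1 ⊕ M2 — the shared key cancels under XOR.
byte 0: 56 XOR 14 = 42
byte 1: af XOR 7c = d3
byte 2: ce XOR 90 = 5e
byte 3: 70 XOR 73 = 03
byte 4: 38 XOR c7 = ff
byte 5: 00 XOR 06 = 06
byte 6: 27 XOR 96 = b1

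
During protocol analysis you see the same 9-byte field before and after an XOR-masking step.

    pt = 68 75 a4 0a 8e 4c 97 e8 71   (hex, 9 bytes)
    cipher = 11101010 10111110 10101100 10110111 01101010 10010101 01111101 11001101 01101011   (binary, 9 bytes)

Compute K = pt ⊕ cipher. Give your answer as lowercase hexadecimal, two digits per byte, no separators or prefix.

Since cipher = pt ⊕ K, XORing both sides with pt gives K = pt ⊕ cipher.
68 xor ea = 82
75 xor be = cb
a4 xor ac = 08
0a xor b7 = bd
8e xor 6a = e4
4c xor 95 = d9
97 xor 7d = ea
e8 xor cd = 25
71 xor 6b = 1a

82cb08bde4d9ea251a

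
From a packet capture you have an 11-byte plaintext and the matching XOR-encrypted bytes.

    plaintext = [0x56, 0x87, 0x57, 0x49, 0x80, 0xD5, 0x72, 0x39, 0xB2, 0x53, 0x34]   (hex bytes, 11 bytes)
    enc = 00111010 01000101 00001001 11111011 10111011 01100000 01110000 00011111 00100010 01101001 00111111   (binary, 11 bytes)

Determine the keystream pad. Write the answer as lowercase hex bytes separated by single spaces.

6c c2 5e b2 3b b5 02 26 90 3a 0b

Since enc = plaintext ⊕ pad, XORing both sides with plaintext gives pad = plaintext ⊕ enc.
56 ^ 3a = 6c
87 ^ 45 = c2
57 ^ 09 = 5e
49 ^ fb = b2
80 ^ bb = 3b
d5 ^ 60 = b5
72 ^ 70 = 02
39 ^ 1f = 26
b2 ^ 22 = 90
53 ^ 69 = 3a
34 ^ 3f = 0b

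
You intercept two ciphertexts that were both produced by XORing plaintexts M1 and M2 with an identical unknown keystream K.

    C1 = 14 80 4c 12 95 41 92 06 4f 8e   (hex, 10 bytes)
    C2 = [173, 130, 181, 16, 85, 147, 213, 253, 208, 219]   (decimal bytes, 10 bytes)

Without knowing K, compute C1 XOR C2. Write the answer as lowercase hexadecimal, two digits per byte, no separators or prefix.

b902f902c0d247fb9f55

C1 ⊕ C2 = (M1 ⊕ K) ⊕ (M2 ⊕ K) = M1 ⊕ M2 — the shared key cancels under XOR.
00010100 ^ 10101101 = 10111001
10000000 ^ 10000010 = 00000010
01001100 ^ 10110101 = 11111001
00010010 ^ 00010000 = 00000010
10010101 ^ 01010101 = 11000000
01000001 ^ 10010011 = 11010010
10010010 ^ 11010101 = 01000111
00000110 ^ 11111101 = 11111011
01001111 ^ 11010000 = 10011111
10001110 ^ 11011011 = 01010101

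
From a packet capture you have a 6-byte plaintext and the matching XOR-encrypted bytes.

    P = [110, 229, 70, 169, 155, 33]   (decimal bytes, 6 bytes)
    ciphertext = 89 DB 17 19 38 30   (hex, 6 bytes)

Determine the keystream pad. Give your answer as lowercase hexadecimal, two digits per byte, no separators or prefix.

e73e51b0a311

Since ciphertext = P ⊕ pad, XORing both sides with P gives pad = P ⊕ ciphertext.
01101110 ⊕ 10001001 = 11100111
11100101 ⊕ 11011011 = 00111110
01000110 ⊕ 00010111 = 01010001
10101001 ⊕ 00011001 = 10110000
10011011 ⊕ 00111000 = 10100011
00100001 ⊕ 00110000 = 00010001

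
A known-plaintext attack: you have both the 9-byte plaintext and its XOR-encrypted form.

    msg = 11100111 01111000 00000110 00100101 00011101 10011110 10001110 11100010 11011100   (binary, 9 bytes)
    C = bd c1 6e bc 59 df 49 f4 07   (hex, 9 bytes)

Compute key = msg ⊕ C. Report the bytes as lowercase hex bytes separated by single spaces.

Since C = msg ⊕ key, XORing both sides with msg gives key = msg ⊕ C.
byte 0: e7 ^ bd = 5a
byte 1: 78 ^ c1 = b9
byte 2: 06 ^ 6e = 68
byte 3: 25 ^ bc = 99
byte 4: 1d ^ 59 = 44
byte 5: 9e ^ df = 41
byte 6: 8e ^ 49 = c7
byte 7: e2 ^ f4 = 16
byte 8: dc ^ 07 = db

5a b9 68 99 44 41 c7 16 db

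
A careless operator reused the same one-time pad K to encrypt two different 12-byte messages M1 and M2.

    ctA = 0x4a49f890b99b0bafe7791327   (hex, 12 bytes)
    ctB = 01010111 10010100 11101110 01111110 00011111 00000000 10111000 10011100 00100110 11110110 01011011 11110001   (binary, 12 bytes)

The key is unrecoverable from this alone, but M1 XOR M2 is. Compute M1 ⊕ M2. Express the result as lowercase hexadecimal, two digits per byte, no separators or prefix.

1ddd16eea69bb333c18f48d6

ctA ⊕ ctB = (M1 ⊕ K) ⊕ (M2 ⊕ K) = M1 ⊕ M2 — the shared key cancels under XOR.
byte 0: 4a xor 57 = 1d
byte 1: 49 xor 94 = dd
byte 2: f8 xor ee = 16
byte 3: 90 xor 7e = ee
byte 4: b9 xor 1f = a6
byte 5: 9b xor 00 = 9b
byte 6: 0b xor b8 = b3
byte 7: af xor 9c = 33
byte 8: e7 xor 26 = c1
byte 9: 79 xor f6 = 8f
byte 10: 13 xor 5b = 48
byte 11: 27 xor f1 = d6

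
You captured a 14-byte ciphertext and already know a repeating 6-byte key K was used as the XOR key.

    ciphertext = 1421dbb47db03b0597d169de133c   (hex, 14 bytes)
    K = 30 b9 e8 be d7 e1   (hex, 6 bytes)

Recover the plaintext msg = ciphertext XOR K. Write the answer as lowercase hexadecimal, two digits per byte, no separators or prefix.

The 6-byte key repeats, so the effective keystream is 30 b9 e8 be d7 e1 30 b9 e8 be d7 e1 30 b9.
byte 0: 00010100 ^ 00110000 = 00100100
byte 1: 00100001 ^ 10111001 = 10011000
byte 2: 11011011 ^ 11101000 = 00110011
byte 3: 10110100 ^ 10111110 = 00001010
byte 4: 01111101 ^ 11010111 = 10101010
byte 5: 10110000 ^ 11100001 = 01010001
byte 6: 00111011 ^ 00110000 = 00001011
byte 7: 00000101 ^ 10111001 = 10111100
byte 8: 10010111 ^ 11101000 = 01111111
byte 9: 11010001 ^ 10111110 = 01101111
byte 10: 01101001 ^ 11010111 = 10111110
byte 11: 11011110 ^ 11100001 = 00111111
byte 12: 00010011 ^ 00110000 = 00100011
byte 13: 00111100 ^ 10111001 = 10000101

2498330aaa510bbc7f6fbe3f2385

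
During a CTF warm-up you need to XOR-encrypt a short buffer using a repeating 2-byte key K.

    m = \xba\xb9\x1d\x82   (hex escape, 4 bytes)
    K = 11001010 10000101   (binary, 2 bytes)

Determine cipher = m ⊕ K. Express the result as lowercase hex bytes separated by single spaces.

The 2-byte key repeats, so the effective keystream is ca 85 ca 85.
byte 0: ba xor ca = 70
byte 1: b9 xor 85 = 3c
byte 2: 1d xor ca = d7
byte 3: 82 xor 85 = 07

70 3c d7 07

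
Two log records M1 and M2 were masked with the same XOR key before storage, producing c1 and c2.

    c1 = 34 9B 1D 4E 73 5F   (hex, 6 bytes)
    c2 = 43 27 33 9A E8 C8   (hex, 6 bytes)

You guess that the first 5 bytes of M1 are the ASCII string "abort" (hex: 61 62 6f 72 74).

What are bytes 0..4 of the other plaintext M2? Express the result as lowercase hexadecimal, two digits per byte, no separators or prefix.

16de41a6ef

First, c1 ⊕ c2 = (M1 ⊕ K) ⊕ (M2 ⊕ K) = M1 ⊕ M2, so the key drops out. Then M2 = (M1 ⊕ M2) ⊕ M1 over the first 5 bytes.
byte 0: (34 xor 43) xor 61 = 77 xor 61 = 16
byte 1: (9b xor 27) xor 62 = bc xor 62 = de
byte 2: (1d xor 33) xor 6f = 2e xor 6f = 41
byte 3: (4e xor 9a) xor 72 = d4 xor 72 = a6
byte 4: (73 xor e8) xor 74 = 9b xor 74 = ef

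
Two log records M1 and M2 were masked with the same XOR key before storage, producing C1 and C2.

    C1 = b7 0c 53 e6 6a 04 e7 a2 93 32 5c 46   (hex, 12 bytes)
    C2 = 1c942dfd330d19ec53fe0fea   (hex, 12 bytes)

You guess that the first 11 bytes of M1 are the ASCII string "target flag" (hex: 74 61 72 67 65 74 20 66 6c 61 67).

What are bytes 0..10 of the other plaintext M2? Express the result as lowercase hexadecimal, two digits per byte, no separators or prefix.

dff90c7c3c7dde28acad34

First, C1 ⊕ C2 = (M1 ⊕ K) ⊕ (M2 ⊕ K) = M1 ⊕ M2, so the key drops out. Then M2 = (M1 ⊕ M2) ⊕ M1 over the first 11 bytes.
byte 0: (b7 xor 1c) xor 74 = ab xor 74 = df
byte 1: (0c xor 94) xor 61 = 98 xor 61 = f9
byte 2: (53 xor 2d) xor 72 = 7e xor 72 = 0c
byte 3: (e6 xor fd) xor 67 = 1b xor 67 = 7c
byte 4: (6a xor 33) xor 65 = 59 xor 65 = 3c
byte 5: (04 xor 0d) xor 74 = 09 xor 74 = 7d
byte 6: (e7 xor 19) xor 20 = fe xor 20 = de
byte 7: (a2 xor ec) xor 66 = 4e xor 66 = 28
byte 8: (93 xor 53) xor 6c = c0 xor 6c = ac
byte 9: (32 xor fe) xor 61 = cc xor 61 = ad
byte 10: (5c xor 0f) xor 67 = 53 xor 67 = 34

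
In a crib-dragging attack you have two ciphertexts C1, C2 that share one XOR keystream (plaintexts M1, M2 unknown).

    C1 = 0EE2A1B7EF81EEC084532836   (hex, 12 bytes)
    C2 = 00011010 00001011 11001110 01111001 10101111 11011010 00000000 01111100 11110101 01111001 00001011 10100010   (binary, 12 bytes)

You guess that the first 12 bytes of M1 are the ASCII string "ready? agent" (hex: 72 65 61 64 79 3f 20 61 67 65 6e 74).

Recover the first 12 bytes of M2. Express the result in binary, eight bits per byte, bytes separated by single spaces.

First, C1 ⊕ C2 = (M1 ⊕ K) ⊕ (M2 ⊕ K) = M1 ⊕ M2, so the key drops out. Then M2 = (M1 ⊕ M2) ⊕ M1 over the first 12 bytes.
byte 0: (0e ^ 1a) ^ 72 = 14 ^ 72 = 66
byte 1: (e2 ^ 0b) ^ 65 = e9 ^ 65 = 8c
byte 2: (a1 ^ ce) ^ 61 = 6f ^ 61 = 0e
byte 3: (b7 ^ 79) ^ 64 = ce ^ 64 = aa
byte 4: (ef ^ af) ^ 79 = 40 ^ 79 = 39
byte 5: (81 ^ da) ^ 3f = 5b ^ 3f = 64
byte 6: (ee ^ 00) ^ 20 = ee ^ 20 = ce
byte 7: (c0 ^ 7c) ^ 61 = bc ^ 61 = dd
byte 8: (84 ^ f5) ^ 67 = 71 ^ 67 = 16
byte 9: (53 ^ 79) ^ 65 = 2a ^ 65 = 4f
byte 10: (28 ^ 0b) ^ 6e = 23 ^ 6e = 4d
byte 11: (36 ^ a2) ^ 74 = 94 ^ 74 = e0

01100110 10001100 00001110 10101010 00111001 01100100 11001110 11011101 00010110 01001111 01001101 11100000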